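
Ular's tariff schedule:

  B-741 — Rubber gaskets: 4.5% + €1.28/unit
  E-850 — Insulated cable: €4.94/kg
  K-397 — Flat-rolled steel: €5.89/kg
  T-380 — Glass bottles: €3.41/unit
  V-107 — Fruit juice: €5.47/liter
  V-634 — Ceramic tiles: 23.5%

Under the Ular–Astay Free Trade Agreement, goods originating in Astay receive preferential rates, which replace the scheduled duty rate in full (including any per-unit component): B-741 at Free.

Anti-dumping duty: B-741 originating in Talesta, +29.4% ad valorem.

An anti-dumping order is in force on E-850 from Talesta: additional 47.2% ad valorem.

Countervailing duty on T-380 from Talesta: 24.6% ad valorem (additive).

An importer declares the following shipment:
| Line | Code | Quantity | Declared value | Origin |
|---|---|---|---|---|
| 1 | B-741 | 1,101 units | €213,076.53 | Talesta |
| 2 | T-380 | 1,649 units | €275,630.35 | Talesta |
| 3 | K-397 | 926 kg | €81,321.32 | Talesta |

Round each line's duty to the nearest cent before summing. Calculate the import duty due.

€152,524.52

Line 1 (B-741, Talesta, 1,101 units, €213,076.53):
Base rate for B-741 is 4.5% + €1.28/unit.
B-741 has an FTA preferential rate, but origin Talesta is not Astay; base rate stands.
Additional duty on B-741 from Talesta: +29.4%. Applied ad valorem rate: 4.5% + 29.4% = 33.9%.
Duty = €213,076.53 × 33.9% + 1,101 × €1.28 = €73,642.22.
Line 2 (T-380, Talesta, 1,649 units, €275,630.35):
Base rate for T-380 is €3.41/unit.
Additional duty on T-380 from Talesta: +24.6% ad valorem. Applied ad valorem rate = 24.6%.
Duty = €275,630.35 × 24.6% + 1,649 × €3.41 = €73,428.16.
Line 3 (K-397, Talesta, 926 kg, €81,321.32):
Base rate for K-397 is €5.89/kg.
Duty = 926 × €5.89 = €5,454.14.
Total = €73,642.22 + €73,428.16 + €5,454.14 = €152,524.52.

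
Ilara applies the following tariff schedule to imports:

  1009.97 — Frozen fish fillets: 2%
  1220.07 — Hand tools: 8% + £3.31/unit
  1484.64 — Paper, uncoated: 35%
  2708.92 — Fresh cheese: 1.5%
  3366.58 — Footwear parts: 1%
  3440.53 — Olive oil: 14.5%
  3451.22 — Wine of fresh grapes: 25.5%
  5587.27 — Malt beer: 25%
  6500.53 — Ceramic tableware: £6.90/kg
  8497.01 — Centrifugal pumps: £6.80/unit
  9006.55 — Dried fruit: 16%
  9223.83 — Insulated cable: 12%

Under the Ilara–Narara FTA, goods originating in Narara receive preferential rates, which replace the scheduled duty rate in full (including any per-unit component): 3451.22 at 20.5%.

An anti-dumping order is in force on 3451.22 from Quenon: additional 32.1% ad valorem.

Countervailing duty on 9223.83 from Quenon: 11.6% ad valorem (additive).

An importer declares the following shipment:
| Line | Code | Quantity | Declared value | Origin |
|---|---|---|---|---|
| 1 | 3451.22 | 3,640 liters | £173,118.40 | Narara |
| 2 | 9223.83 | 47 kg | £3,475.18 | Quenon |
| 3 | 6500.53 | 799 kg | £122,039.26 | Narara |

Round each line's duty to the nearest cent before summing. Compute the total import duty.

£41,822.51

Line 1 (3451.22, Narara, 3,640 liters, £173,118.40):
Base rate for 3451.22 is 25.5%.
Origin Narara qualifies under the Ilara–Narara agreement and 3451.22 is covered: preferential rate 20.5% applies instead.
The additional-duty order on 3451.22 targets Quenon, not Narara; it does not apply.
Duty = £173,118.40 × 20.5% = £35,489.27.
Line 2 (9223.83, Quenon, 47 kg, £3,475.18):
Base rate for 9223.83 is 12%.
Additional duty on 9223.83 from Quenon: +11.6%. Applied ad valorem rate: 12% + 11.6% = 23.6%.
Duty = £3,475.18 × 23.6% = £820.14.
Line 3 (6500.53, Narara, 799 kg, £122,039.26):
Base rate for 6500.53 is £6.90/kg.
Origin Narara is the FTA partner but 6500.53 is not on the preference list; base rate stands.
Duty = 799 × £6.90 = £5,513.10.
Total = £35,489.27 + £820.14 + £5,513.10 = £41,822.51.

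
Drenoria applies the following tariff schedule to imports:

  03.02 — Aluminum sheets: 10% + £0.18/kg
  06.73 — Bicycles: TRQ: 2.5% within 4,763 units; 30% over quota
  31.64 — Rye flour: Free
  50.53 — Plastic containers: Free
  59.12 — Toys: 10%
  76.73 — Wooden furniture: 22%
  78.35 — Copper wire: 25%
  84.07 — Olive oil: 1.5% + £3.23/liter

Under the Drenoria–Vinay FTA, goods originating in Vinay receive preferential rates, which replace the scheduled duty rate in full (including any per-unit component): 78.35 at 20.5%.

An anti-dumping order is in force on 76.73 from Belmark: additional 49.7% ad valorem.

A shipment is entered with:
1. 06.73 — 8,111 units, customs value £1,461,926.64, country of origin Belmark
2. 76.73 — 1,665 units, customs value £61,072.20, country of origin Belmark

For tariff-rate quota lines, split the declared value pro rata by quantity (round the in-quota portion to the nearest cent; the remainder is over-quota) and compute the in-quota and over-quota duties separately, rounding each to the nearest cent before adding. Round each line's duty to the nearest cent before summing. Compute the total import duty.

£246,283.91

Line 1 (06.73, Belmark, 8,111 units, £1,461,926.64):
Code 06.73 is under a tariff-rate quota (threshold 4,763 units). In-quota: 4,763 units at 2.5%; over-quota: 3,348 units at 30%.
Pro-rata value split: in-quota = £1,461,926.64 × 4,763/8,111 = £858,483.12; over-quota = £1,461,926.64 − £858,483.12 = £603,443.52.
In-quota duty = £858,483.12 × 2.5% = £21,462.08. Over-quota duty = £603,443.52 × 30% = £181,033.06.
Line duty = £21,462.08 + £181,033.06 = £202,495.14.
Line 2 (76.73, Belmark, 1,665 units, £61,072.20):
Base rate for 76.73 is 22%.
Additional duty on 76.73 from Belmark: +49.7%. Applied ad valorem rate: 22% + 49.7% = 71.7%.
Duty = £61,072.20 × 71.7% = £43,788.77.
Total = £202,495.14 + £43,788.77 = £246,283.91.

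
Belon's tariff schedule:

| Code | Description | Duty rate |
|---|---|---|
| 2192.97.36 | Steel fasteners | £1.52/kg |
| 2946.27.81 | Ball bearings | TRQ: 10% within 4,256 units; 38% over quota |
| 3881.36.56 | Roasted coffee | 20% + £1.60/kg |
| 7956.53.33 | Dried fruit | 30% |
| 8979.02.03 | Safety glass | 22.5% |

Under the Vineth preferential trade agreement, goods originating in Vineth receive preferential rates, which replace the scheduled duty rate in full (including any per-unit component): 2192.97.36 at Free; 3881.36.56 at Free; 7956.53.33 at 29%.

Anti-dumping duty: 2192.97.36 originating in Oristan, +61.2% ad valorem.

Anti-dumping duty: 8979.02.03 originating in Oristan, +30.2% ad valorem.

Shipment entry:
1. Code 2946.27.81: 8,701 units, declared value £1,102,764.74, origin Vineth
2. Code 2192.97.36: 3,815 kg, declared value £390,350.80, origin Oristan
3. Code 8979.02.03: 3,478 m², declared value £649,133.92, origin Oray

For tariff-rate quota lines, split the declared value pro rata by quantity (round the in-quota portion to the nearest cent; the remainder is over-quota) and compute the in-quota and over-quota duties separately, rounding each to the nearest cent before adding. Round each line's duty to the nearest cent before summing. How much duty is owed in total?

Line 1 (2946.27.81, Vineth, 8,701 units, £1,102,764.74):
Code 2946.27.81 is under a tariff-rate quota (threshold 4,256 units). In-quota: 4,256 units at 10%; over-quota: 4,445 units at 38%.
Pro-rata value split: in-quota = £1,102,764.74 × 4,256/8,701 = £539,405.44; over-quota = £1,102,764.74 − £539,405.44 = £563,359.30.
In-quota duty = £539,405.44 × 10% = £53,940.54. Over-quota duty = £563,359.30 × 38% = £214,076.53.
Line duty = £53,940.54 + £214,076.53 = £268,017.07.
Line 2 (2192.97.36, Oristan, 3,815 kg, £390,350.80):
Base rate for 2192.97.36 is £1.52/kg.
2192.97.36 has an FTA preferential rate, but origin Oristan is not Vineth; base rate stands.
Additional duty on 2192.97.36 from Oristan: +61.2% ad valorem. Applied ad valorem rate = 61.2%.
Duty = £390,350.80 × 61.2% + 3,815 × £1.52 = £244,693.49.
Line 3 (8979.02.03, Oray, 3,478 m², £649,133.92):
Base rate for 8979.02.03 is 22.5%.
The additional-duty order on 8979.02.03 targets Oristan, not Oray; it does not apply.
Duty = £649,133.92 × 22.5% = £146,055.13.
Total = £268,017.07 + £244,693.49 + £146,055.13 = £658,765.69.

£658,765.69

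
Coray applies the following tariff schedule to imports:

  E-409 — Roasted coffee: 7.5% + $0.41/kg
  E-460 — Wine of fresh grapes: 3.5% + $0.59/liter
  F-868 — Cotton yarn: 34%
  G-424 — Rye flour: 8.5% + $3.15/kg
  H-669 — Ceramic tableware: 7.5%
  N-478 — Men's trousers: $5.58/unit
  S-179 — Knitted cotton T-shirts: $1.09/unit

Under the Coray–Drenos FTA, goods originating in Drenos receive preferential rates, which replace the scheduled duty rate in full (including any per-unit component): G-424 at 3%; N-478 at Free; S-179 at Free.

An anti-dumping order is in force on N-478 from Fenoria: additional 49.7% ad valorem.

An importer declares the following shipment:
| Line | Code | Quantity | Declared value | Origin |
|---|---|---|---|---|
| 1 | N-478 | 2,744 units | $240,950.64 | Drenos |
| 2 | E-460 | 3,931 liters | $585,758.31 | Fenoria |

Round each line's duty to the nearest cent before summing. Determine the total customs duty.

Line 1 (N-478, Drenos, 2,744 units, $240,950.64):
Base rate for N-478 is $5.58/unit.
Origin Drenos qualifies under the Coray–Drenos agreement and N-478 is covered: preferential rate Free applies instead.
The additional-duty order on N-478 targets Fenoria, not Drenos; it does not apply.
Duty = $240,950.64 × 0% = $0.00.
Line 2 (E-460, Fenoria, 3,931 liters, $585,758.31):
Base rate for E-460 is 3.5% + $0.59/liter.
Duty = $585,758.31 × 3.5% + 3,931 × $0.59 = $22,820.83.
Total = $0.00 + $22,820.83 = $22,820.83.

$22,820.83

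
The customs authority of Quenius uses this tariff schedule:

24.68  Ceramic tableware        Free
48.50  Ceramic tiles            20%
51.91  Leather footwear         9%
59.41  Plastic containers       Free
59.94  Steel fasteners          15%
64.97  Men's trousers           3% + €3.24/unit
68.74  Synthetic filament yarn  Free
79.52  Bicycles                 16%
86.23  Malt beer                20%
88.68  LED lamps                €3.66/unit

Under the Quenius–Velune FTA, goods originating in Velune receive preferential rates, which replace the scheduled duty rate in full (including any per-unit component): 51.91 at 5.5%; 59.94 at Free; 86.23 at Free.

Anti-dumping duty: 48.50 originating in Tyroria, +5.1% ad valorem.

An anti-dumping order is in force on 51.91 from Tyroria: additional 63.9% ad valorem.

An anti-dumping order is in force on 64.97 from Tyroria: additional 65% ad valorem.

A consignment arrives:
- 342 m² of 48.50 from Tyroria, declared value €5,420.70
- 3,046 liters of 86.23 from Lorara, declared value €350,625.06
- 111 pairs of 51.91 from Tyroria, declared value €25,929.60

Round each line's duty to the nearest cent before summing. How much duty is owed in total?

€90,388.29

Line 1 (48.50, Tyroria, 342 m², €5,420.70):
Base rate for 48.50 is 20%.
Additional duty on 48.50 from Tyroria: +5.1%. Applied ad valorem rate: 20% + 5.1% = 25.1%.
Duty = €5,420.70 × 25.1% = €1,360.60.
Line 2 (86.23, Lorara, 3,046 liters, €350,625.06):
Base rate for 86.23 is 20%.
86.23 has an FTA preferential rate, but origin Lorara is not Velune; base rate stands.
Duty = €350,625.06 × 20% = €70,125.01.
Line 3 (51.91, Tyroria, 111 pairs, €25,929.60):
Base rate for 51.91 is 9%.
51.91 has an FTA preferential rate, but origin Tyroria is not Velune; base rate stands.
Additional duty on 51.91 from Tyroria: +63.9%. Applied ad valorem rate: 9% + 63.9% = 72.9%.
Duty = €25,929.60 × 72.9% = €18,902.68.
Total = €1,360.60 + €70,125.01 + €18,902.68 = €90,388.29.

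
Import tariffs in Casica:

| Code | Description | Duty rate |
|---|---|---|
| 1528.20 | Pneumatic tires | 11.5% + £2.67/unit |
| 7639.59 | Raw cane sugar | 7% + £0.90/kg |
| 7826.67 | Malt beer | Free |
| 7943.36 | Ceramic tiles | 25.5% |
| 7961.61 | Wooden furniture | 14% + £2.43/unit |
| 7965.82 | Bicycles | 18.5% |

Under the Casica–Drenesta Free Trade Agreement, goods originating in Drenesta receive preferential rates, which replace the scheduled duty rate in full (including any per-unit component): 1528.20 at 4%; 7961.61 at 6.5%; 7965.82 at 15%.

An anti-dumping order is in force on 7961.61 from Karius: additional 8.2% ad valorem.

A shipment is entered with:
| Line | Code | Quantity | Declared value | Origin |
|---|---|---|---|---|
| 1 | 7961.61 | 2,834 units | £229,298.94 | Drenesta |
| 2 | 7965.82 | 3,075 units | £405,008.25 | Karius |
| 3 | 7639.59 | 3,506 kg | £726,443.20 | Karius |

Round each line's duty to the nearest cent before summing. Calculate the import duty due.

Line 1 (7961.61, Drenesta, 2,834 units, £229,298.94):
Base rate for 7961.61 is 14% + £2.43/unit.
Origin Drenesta qualifies under the Casica–Drenesta agreement and 7961.61 is covered: preferential rate 6.5% applies instead.
The additional-duty order on 7961.61 targets Karius, not Drenesta; it does not apply.
Duty = £229,298.94 × 6.5% = £14,904.43.
Line 2 (7965.82, Karius, 3,075 units, £405,008.25):
Base rate for 7965.82 is 18.5%.
7965.82 has an FTA preferential rate, but origin Karius is not Drenesta; base rate stands.
Duty = £405,008.25 × 18.5% = £74,926.53.
Line 3 (7639.59, Karius, 3,506 kg, £726,443.20):
Base rate for 7639.59 is 7% + £0.90/kg.
Duty = £726,443.20 × 7% + 3,506 × £0.90 = £54,006.42.
Total = £14,904.43 + £74,926.53 + £54,006.42 = £143,837.38.

£143,837.38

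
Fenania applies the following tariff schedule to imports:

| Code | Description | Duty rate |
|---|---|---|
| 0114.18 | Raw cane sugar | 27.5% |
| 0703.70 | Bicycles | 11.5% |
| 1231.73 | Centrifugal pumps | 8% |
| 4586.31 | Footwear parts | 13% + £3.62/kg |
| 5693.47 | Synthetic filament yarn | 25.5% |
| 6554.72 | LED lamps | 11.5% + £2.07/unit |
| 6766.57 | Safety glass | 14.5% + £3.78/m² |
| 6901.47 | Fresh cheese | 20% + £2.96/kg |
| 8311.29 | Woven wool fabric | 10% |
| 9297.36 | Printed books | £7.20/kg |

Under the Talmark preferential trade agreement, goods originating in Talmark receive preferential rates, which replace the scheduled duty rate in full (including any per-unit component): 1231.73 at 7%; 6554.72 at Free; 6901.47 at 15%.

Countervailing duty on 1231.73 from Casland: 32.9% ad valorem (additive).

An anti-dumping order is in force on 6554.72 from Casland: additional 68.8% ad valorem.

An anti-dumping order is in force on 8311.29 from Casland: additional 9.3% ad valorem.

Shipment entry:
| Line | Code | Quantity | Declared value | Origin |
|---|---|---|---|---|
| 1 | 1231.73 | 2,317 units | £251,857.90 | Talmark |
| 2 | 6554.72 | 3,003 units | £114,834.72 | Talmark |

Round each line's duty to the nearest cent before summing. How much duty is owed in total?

Line 1 (1231.73, Talmark, 2,317 units, £251,857.90):
Base rate for 1231.73 is 8%.
Origin Talmark qualifies under the Fenania–Talmark agreement and 1231.73 is covered: preferential rate 7% applies instead.
The additional-duty order on 1231.73 targets Casland, not Talmark; it does not apply.
Duty = £251,857.90 × 7% = £17,630.05.
Line 2 (6554.72, Talmark, 3,003 units, £114,834.72):
Base rate for 6554.72 is 11.5% + £2.07/unit.
Origin Talmark qualifies under the Fenania–Talmark agreement and 6554.72 is covered: preferential rate Free applies instead.
The additional-duty order on 6554.72 targets Casland, not Talmark; it does not apply.
Duty = £114,834.72 × 0% = £0.00.
Total = £17,630.05 + £0.00 = £17,630.05.

£17,630.05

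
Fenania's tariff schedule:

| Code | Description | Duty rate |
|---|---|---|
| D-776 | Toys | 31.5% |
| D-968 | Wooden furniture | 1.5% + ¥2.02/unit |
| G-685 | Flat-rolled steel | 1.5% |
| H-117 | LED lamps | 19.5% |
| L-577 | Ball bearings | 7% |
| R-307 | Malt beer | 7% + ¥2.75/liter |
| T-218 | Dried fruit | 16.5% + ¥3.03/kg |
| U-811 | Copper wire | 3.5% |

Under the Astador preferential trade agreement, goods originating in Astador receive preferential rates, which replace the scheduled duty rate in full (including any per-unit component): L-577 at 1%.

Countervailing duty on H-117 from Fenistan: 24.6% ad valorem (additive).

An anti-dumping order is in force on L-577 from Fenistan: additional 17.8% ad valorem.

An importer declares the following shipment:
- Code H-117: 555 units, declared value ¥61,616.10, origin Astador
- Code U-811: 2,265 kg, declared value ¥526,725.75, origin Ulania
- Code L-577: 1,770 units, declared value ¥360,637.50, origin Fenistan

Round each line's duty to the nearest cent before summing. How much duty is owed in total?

Line 1 (H-117, Astador, 555 units, ¥61,616.10):
Base rate for H-117 is 19.5%.
Origin Astador is the FTA partner but H-117 is not on the preference list; base rate stands.
The additional-duty order on H-117 targets Fenistan, not Astador; it does not apply.
Duty = ¥61,616.10 × 19.5% = ¥12,015.14.
Line 2 (U-811, Ulania, 2,265 kg, ¥526,725.75):
Base rate for U-811 is 3.5%.
Duty = ¥526,725.75 × 3.5% = ¥18,435.40.
Line 3 (L-577, Fenistan, 1,770 units, ¥360,637.50):
Base rate for L-577 is 7%.
L-577 has an FTA preferential rate, but origin Fenistan is not Astador; base rate stands.
Additional duty on L-577 from Fenistan: +17.8%. Applied ad valorem rate: 7% + 17.8% = 24.8%.
Duty = ¥360,637.50 × 24.8% = ¥89,438.10.
Total = ¥12,015.14 + ¥18,435.40 + ¥89,438.10 = ¥119,888.64.

¥119,888.64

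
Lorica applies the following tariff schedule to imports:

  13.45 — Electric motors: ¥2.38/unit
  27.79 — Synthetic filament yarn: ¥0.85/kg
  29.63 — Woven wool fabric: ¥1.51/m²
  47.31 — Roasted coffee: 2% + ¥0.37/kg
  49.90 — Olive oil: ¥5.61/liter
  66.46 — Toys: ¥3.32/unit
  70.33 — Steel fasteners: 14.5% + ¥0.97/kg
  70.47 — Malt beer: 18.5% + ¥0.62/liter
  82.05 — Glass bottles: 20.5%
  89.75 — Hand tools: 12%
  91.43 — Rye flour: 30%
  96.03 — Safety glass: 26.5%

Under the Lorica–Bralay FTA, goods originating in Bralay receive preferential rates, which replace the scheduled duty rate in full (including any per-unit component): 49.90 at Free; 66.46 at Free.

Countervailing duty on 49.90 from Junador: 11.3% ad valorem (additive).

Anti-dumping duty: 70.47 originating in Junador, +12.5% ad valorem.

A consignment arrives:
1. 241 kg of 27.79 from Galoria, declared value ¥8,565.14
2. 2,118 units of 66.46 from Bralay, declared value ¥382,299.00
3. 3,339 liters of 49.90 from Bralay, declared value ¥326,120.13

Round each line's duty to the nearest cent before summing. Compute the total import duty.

Line 1 (27.79, Galoria, 241 kg, ¥8,565.14):
Base rate for 27.79 is ¥0.85/kg.
Duty = 241 × ¥0.85 = ¥204.85.
Line 2 (66.46, Bralay, 2,118 units, ¥382,299.00):
Base rate for 66.46 is ¥3.32/unit.
Origin Bralay qualifies under the Lorica–Bralay agreement and 66.46 is covered: preferential rate Free applies instead.
Duty = ¥382,299.00 × 0% = ¥0.00.
Line 3 (49.90, Bralay, 3,339 liters, ¥326,120.13):
Base rate for 49.90 is ¥5.61/liter.
Origin Bralay qualifies under the Lorica–Bralay agreement and 49.90 is covered: preferential rate Free applies instead.
The additional-duty order on 49.90 targets Junador, not Bralay; it does not apply.
Duty = ¥326,120.13 × 0% = ¥0.00.
Total = ¥204.85 + ¥0.00 + ¥0.00 = ¥204.85.

¥204.85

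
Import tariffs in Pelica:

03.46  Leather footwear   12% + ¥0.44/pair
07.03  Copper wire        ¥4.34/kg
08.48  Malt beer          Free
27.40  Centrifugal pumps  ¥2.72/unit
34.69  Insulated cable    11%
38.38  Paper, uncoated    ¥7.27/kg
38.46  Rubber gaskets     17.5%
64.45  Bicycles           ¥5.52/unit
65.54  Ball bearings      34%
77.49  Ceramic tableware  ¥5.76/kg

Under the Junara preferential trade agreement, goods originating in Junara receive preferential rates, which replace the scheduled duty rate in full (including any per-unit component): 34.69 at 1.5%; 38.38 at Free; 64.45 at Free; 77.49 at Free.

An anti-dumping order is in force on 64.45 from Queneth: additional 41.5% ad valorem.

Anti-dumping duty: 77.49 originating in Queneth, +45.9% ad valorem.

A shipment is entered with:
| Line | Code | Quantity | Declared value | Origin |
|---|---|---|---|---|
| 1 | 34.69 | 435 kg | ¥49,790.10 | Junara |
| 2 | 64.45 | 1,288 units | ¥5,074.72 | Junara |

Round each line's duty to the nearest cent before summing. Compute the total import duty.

¥746.85

Line 1 (34.69, Junara, 435 kg, ¥49,790.10):
Base rate for 34.69 is 11%.
Origin Junara qualifies under the Pelica–Junara agreement and 34.69 is covered: preferential rate 1.5% applies instead.
Duty = ¥49,790.10 × 1.5% = ¥746.85.
Line 2 (64.45, Junara, 1,288 units, ¥5,074.72):
Base rate for 64.45 is ¥5.52/unit.
Origin Junara qualifies under the Pelica–Junara agreement and 64.45 is covered: preferential rate Free applies instead.
The additional-duty order on 64.45 targets Queneth, not Junara; it does not apply.
Duty = ¥5,074.72 × 0% = ¥0.00.
Total = ¥746.85 + ¥0.00 = ¥746.85.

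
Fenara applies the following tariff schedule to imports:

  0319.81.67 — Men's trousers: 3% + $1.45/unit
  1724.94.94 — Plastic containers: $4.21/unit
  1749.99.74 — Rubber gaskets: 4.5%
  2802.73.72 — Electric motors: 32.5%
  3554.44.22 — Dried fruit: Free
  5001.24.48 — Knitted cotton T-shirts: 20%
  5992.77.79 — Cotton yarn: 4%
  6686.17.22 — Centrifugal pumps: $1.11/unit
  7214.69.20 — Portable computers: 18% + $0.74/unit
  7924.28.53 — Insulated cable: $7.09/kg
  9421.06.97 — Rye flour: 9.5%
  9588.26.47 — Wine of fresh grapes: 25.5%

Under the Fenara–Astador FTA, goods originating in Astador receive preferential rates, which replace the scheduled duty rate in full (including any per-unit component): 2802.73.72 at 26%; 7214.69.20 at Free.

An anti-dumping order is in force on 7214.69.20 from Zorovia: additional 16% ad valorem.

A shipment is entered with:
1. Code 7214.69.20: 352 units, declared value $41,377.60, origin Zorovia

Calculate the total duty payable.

Line 1 (7214.69.20, Zorovia, 352 units, $41,377.60):
Base rate for 7214.69.20 is 18% + $0.74/unit.
7214.69.20 has an FTA preferential rate, but origin Zorovia is not Astador; base rate stands.
Additional duty on 7214.69.20 from Zorovia: +16%. Applied ad valorem rate: 18% + 16% = 34%.
Duty = $41,377.60 × 34% + 352 × $0.74 = $14,328.86.

$14,328.86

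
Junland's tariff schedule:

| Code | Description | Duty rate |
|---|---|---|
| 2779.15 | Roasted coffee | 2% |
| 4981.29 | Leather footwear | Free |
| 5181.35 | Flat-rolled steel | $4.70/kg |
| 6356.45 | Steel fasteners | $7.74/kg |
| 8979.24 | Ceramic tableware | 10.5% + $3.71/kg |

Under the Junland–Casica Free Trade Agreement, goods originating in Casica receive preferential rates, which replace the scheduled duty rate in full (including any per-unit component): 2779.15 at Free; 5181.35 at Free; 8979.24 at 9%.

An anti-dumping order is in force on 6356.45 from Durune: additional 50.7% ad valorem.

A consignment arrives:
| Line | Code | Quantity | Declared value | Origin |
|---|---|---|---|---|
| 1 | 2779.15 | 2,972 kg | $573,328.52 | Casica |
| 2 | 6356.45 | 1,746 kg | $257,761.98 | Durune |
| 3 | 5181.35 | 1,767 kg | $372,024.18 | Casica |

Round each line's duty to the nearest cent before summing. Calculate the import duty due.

$144,199.36

Line 1 (2779.15, Casica, 2,972 kg, $573,328.52):
Base rate for 2779.15 is 2%.
Origin Casica qualifies under the Junland–Casica agreement and 2779.15 is covered: preferential rate Free applies instead.
Duty = $573,328.52 × 0% = $0.00.
Line 2 (6356.45, Durune, 1,746 kg, $257,761.98):
Base rate for 6356.45 is $7.74/kg.
Additional duty on 6356.45 from Durune: +50.7% ad valorem. Applied ad valorem rate = 50.7%.
Duty = $257,761.98 × 50.7% + 1,746 × $7.74 = $144,199.36.
Line 3 (5181.35, Casica, 1,767 kg, $372,024.18):
Base rate for 5181.35 is $4.70/kg.
Origin Casica qualifies under the Junland–Casica agreement and 5181.35 is covered: preferential rate Free applies instead.
Duty = $372,024.18 × 0% = $0.00.
Total = $0.00 + $144,199.36 + $0.00 = $144,199.36.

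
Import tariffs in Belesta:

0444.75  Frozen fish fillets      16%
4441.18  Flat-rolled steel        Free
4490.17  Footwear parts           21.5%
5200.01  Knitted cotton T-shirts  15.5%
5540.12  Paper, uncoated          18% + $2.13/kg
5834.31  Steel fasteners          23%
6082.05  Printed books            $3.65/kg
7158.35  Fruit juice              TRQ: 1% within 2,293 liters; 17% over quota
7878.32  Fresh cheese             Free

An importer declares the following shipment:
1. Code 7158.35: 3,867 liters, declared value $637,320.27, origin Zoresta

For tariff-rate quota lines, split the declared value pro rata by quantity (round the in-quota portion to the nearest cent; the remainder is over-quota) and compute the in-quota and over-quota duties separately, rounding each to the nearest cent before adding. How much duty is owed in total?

$47,878.95

Line 1 (7158.35, Zoresta, 3,867 liters, $637,320.27):
Code 7158.35 is under a tariff-rate quota (threshold 2,293 liters). In-quota: 2,293 liters at 1%; over-quota: 1,574 liters at 17%.
Pro-rata value split: in-quota = $637,320.27 × 2,293/3,867 = $377,909.33; over-quota = $637,320.27 − $377,909.33 = $259,410.94.
In-quota duty = $377,909.33 × 1% = $3,779.09. Over-quota duty = $259,410.94 × 17% = $44,099.86.
Line duty = $3,779.09 + $44,099.86 = $47,878.95.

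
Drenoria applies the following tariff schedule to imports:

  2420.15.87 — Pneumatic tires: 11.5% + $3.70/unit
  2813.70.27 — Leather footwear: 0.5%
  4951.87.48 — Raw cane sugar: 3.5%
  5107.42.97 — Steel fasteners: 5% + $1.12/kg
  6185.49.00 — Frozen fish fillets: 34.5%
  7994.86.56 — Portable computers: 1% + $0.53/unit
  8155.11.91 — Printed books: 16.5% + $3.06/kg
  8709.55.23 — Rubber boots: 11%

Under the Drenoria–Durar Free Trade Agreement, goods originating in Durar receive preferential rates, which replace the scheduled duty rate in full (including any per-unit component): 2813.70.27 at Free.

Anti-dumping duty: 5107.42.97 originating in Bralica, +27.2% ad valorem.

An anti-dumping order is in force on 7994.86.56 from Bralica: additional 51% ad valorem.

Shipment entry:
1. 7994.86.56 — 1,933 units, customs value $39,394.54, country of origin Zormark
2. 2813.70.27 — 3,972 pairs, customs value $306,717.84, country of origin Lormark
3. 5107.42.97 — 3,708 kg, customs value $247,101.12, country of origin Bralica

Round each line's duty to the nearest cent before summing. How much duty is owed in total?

$86,671.55

Line 1 (7994.86.56, Zormark, 1,933 units, $39,394.54):
Base rate for 7994.86.56 is 1% + $0.53/unit.
The additional-duty order on 7994.86.56 targets Bralica, not Zormark; it does not apply.
Duty = $39,394.54 × 1% + 1,933 × $0.53 = $1,418.44.
Line 2 (2813.70.27, Lormark, 3,972 pairs, $306,717.84):
Base rate for 2813.70.27 is 0.5%.
2813.70.27 has an FTA preferential rate, but origin Lormark is not Durar; base rate stands.
Duty = $306,717.84 × 0.5% = $1,533.59.
Line 3 (5107.42.97, Bralica, 3,708 kg, $247,101.12):
Base rate for 5107.42.97 is 5% + $1.12/kg.
Additional duty on 5107.42.97 from Bralica: +27.2%. Applied ad valorem rate: 5% + 27.2% = 32.2%.
Duty = $247,101.12 × 32.2% + 3,708 × $1.12 = $83,719.52.
Total = $1,418.44 + $1,533.59 + $83,719.52 = $86,671.55.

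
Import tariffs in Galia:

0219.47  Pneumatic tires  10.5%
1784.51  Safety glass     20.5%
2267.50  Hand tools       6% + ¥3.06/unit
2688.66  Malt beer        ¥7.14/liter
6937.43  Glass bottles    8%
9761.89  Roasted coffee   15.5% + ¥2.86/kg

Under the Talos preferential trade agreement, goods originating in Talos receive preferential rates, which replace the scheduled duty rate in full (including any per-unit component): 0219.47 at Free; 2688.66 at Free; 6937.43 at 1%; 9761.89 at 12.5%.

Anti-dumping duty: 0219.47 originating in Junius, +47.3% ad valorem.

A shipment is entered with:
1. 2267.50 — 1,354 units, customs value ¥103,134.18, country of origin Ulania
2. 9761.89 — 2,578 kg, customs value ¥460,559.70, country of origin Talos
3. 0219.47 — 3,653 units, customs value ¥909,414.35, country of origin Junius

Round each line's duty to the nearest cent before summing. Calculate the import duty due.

Line 1 (2267.50, Ulania, 1,354 units, ¥103,134.18):
Base rate for 2267.50 is 6% + ¥3.06/unit.
Duty = ¥103,134.18 × 6% + 1,354 × ¥3.06 = ¥10,331.29.
Line 2 (9761.89, Talos, 2,578 kg, ¥460,559.70):
Base rate for 9761.89 is 15.5% + ¥2.86/kg.
Origin Talos qualifies under the Galia–Talos agreement and 9761.89 is covered: preferential rate 12.5% applies instead.
Duty = ¥460,559.70 × 12.5% = ¥57,569.96.
Line 3 (0219.47, Junius, 3,653 units, ¥909,414.35):
Base rate for 0219.47 is 10.5%.
0219.47 has an FTA preferential rate, but origin Junius is not Talos; base rate stands.
Additional duty on 0219.47 from Junius: +47.3%. Applied ad valorem rate: 10.5% + 47.3% = 57.8%.
Duty = ¥909,414.35 × 57.8% = ¥525,641.49.
Total = ¥10,331.29 + ¥57,569.96 + ¥525,641.49 = ¥593,542.74.

¥593,542.74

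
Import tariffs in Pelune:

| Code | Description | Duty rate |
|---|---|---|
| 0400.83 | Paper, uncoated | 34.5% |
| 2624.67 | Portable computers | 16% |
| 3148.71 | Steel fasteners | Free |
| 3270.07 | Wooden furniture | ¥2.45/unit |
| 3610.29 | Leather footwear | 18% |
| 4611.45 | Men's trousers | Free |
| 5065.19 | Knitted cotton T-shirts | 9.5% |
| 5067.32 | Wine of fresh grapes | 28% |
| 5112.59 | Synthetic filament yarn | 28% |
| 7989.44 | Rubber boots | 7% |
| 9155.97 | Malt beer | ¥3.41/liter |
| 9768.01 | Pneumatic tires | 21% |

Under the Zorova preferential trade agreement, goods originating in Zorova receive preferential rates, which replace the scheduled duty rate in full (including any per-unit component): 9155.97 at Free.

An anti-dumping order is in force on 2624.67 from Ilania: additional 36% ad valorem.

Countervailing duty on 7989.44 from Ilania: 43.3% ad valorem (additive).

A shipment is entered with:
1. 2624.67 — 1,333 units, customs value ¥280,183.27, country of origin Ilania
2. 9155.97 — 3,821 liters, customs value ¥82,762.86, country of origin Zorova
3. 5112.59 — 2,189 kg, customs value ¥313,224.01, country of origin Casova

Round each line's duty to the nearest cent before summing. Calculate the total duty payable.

¥233,398.02

Line 1 (2624.67, Ilania, 1,333 units, ¥280,183.27):
Base rate for 2624.67 is 16%.
Additional duty on 2624.67 from Ilania: +36%. Applied ad valorem rate: 16% + 36% = 52%.
Duty = ¥280,183.27 × 52% = ¥145,695.30.
Line 2 (9155.97, Zorova, 3,821 liters, ¥82,762.86):
Base rate for 9155.97 is ¥3.41/liter.
Origin Zorova qualifies under the Pelune–Zorova agreement and 9155.97 is covered: preferential rate Free applies instead.
Duty = ¥82,762.86 × 0% = ¥0.00.
Line 3 (5112.59, Casova, 2,189 kg, ¥313,224.01):
Base rate for 5112.59 is 28%.
Duty = ¥313,224.01 × 28% = ¥87,702.72.
Total = ¥145,695.30 + ¥0.00 + ¥87,702.72 = ¥233,398.02.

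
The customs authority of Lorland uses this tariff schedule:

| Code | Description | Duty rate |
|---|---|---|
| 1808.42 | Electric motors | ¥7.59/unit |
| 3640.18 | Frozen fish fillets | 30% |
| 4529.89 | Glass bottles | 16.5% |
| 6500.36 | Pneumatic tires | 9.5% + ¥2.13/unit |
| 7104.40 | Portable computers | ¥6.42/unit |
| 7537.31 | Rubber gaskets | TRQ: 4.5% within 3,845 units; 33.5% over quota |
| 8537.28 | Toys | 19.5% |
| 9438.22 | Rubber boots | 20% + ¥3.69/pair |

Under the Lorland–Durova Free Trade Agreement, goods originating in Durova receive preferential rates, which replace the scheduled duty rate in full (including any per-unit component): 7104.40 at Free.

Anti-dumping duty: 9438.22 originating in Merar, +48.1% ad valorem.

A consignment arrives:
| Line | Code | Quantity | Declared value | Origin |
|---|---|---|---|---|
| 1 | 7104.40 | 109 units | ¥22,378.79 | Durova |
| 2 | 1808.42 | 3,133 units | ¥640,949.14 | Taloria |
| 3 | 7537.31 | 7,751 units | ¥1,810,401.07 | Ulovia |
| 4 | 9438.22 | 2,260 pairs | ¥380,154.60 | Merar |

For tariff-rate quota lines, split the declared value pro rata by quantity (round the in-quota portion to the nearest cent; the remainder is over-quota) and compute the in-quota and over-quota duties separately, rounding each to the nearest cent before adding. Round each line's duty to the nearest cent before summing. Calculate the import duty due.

¥637,046.28

Line 1 (7104.40, Durova, 109 units, ¥22,378.79):
Base rate for 7104.40 is ¥6.42/unit.
Origin Durova qualifies under the Lorland–Durova agreement and 7104.40 is covered: preferential rate Free applies instead.
Duty = ¥22,378.79 × 0% = ¥0.00.
Line 2 (1808.42, Taloria, 3,133 units, ¥640,949.14):
Base rate for 1808.42 is ¥7.59/unit.
Duty = 3,133 × ¥7.59 = ¥23,779.47.
Line 3 (7537.31, Ulovia, 7,751 units, ¥1,810,401.07):
Code 7537.31 is under a tariff-rate quota (threshold 3,845 units). In-quota: 3,845 units at 4.5%; over-quota: 3,906 units at 33.5%.
Pro-rata value split: in-quota = ¥1,810,401.07 × 3,845/7,751 = ¥898,076.65; over-quota = ¥1,810,401.07 − ¥898,076.65 = ¥912,324.42.
In-quota duty = ¥898,076.65 × 4.5% = ¥40,413.45. Over-quota duty = ¥912,324.42 × 33.5% = ¥305,628.68.
Line duty = ¥40,413.45 + ¥305,628.68 = ¥346,042.13.
Line 4 (9438.22, Merar, 2,260 pairs, ¥380,154.60):
Base rate for 9438.22 is 20% + ¥3.69/pair.
Additional duty on 9438.22 from Merar: +48.1%. Applied ad valorem rate: 20% + 48.1% = 68.1%.
Duty = ¥380,154.60 × 68.1% + 2,260 × ¥3.69 = ¥267,224.68.
Total = ¥0.00 + ¥23,779.47 + ¥346,042.13 + ¥267,224.68 = ¥637,046.28.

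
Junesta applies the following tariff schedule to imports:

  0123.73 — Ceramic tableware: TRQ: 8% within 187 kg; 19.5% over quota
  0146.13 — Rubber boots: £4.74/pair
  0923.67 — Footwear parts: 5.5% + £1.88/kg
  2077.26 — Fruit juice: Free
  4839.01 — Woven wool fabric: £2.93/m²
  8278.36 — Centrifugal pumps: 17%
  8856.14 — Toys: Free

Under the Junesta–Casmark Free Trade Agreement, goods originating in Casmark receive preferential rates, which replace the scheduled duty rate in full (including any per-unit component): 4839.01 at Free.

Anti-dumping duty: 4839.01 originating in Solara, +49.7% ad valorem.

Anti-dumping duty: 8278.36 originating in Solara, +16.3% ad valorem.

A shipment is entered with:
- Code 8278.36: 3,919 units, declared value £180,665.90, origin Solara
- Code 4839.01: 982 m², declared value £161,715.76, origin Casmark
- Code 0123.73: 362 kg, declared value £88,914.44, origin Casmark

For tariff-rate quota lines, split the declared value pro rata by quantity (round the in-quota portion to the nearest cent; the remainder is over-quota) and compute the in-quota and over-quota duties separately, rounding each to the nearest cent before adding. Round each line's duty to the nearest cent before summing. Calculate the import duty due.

Line 1 (8278.36, Solara, 3,919 units, £180,665.90):
Base rate for 8278.36 is 17%.
Additional duty on 8278.36 from Solara: +16.3%. Applied ad valorem rate: 17% + 16.3% = 33.3%.
Duty = £180,665.90 × 33.3% = £60,161.74.
Line 2 (4839.01, Casmark, 982 m², £161,715.76):
Base rate for 4839.01 is £2.93/m².
Origin Casmark qualifies under the Junesta–Casmark agreement and 4839.01 is covered: preferential rate Free applies instead.
The additional-duty order on 4839.01 targets Solara, not Casmark; it does not apply.
Duty = £161,715.76 × 0% = £0.00.
Line 3 (0123.73, Casmark, 362 kg, £88,914.44):
Code 0123.73 is under a tariff-rate quota (threshold 187 kg). In-quota: 187 kg at 8%; over-quota: 175 kg at 19.5%.
Pro-rata value split: in-quota = £88,914.44 × 187/362 = £45,930.94; over-quota = £88,914.44 − £45,930.94 = £42,983.50.
In-quota duty = £45,930.94 × 8% = £3,674.48. Over-quota duty = £42,983.50 × 19.5% = £8,381.78.
Line duty = £3,674.48 + £8,381.78 = £12,056.26.
Total = £60,161.74 + £0.00 + £12,056.26 = £72,218.00.

£72,218.00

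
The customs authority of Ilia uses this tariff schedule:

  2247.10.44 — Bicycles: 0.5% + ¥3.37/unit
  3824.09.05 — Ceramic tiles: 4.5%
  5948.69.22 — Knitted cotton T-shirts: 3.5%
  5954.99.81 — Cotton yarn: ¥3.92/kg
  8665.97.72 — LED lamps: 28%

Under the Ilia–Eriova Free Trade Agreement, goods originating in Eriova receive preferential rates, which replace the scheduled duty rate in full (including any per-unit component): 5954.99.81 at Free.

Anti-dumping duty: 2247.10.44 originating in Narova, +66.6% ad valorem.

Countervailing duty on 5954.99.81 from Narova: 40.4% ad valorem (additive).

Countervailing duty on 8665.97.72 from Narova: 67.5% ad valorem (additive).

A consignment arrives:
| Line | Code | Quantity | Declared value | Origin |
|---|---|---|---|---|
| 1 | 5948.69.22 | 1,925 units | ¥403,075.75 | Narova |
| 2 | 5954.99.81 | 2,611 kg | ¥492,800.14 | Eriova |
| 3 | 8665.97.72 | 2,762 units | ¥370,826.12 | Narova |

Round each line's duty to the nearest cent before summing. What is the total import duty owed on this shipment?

¥368,246.59

Line 1 (5948.69.22, Narova, 1,925 units, ¥403,075.75):
Base rate for 5948.69.22 is 3.5%.
Duty = ¥403,075.75 × 3.5% = ¥14,107.65.
Line 2 (5954.99.81, Eriova, 2,611 kg, ¥492,800.14):
Base rate for 5954.99.81 is ¥3.92/kg.
Origin Eriova qualifies under the Ilia–Eriova agreement and 5954.99.81 is covered: preferential rate Free applies instead.
The additional-duty order on 5954.99.81 targets Narova, not Eriova; it does not apply.
Duty = ¥492,800.14 × 0% = ¥0.00.
Line 3 (8665.97.72, Narova, 2,762 units, ¥370,826.12):
Base rate for 8665.97.72 is 28%.
Additional duty on 8665.97.72 from Narova: +67.5%. Applied ad valorem rate: 28% + 67.5% = 95.5%.
Duty = ¥370,826.12 × 95.5% = ¥354,138.94.
Total = ¥14,107.65 + ¥0.00 + ¥354,138.94 = ¥368,246.59.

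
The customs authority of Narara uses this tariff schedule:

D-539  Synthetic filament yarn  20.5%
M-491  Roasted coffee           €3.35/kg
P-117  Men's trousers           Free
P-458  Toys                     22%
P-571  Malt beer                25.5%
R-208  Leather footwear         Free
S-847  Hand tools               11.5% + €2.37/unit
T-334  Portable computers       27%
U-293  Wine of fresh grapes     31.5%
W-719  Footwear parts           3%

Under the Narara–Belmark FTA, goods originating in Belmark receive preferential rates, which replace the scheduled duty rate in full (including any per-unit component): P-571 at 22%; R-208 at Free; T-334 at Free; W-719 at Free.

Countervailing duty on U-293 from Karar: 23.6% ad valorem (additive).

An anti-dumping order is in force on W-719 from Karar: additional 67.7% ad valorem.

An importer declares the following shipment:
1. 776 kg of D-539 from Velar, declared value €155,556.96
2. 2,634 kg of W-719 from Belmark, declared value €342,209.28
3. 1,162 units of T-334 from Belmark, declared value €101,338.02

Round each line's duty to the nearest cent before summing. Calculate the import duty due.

€31,889.18

Line 1 (D-539, Velar, 776 kg, €155,556.96):
Base rate for D-539 is 20.5%.
Duty = €155,556.96 × 20.5% = €31,889.18.
Line 2 (W-719, Belmark, 2,634 kg, €342,209.28):
Base rate for W-719 is 3%.
Origin Belmark qualifies under the Narara–Belmark agreement and W-719 is covered: preferential rate Free applies instead.
The additional-duty order on W-719 targets Karar, not Belmark; it does not apply.
Duty = €342,209.28 × 0% = €0.00.
Line 3 (T-334, Belmark, 1,162 units, €101,338.02):
Base rate for T-334 is 27%.
Origin Belmark qualifies under the Narara–Belmark agreement and T-334 is covered: preferential rate Free applies instead.
Duty = €101,338.02 × 0% = €0.00.
Total = €31,889.18 + €0.00 + €0.00 = €31,889.18.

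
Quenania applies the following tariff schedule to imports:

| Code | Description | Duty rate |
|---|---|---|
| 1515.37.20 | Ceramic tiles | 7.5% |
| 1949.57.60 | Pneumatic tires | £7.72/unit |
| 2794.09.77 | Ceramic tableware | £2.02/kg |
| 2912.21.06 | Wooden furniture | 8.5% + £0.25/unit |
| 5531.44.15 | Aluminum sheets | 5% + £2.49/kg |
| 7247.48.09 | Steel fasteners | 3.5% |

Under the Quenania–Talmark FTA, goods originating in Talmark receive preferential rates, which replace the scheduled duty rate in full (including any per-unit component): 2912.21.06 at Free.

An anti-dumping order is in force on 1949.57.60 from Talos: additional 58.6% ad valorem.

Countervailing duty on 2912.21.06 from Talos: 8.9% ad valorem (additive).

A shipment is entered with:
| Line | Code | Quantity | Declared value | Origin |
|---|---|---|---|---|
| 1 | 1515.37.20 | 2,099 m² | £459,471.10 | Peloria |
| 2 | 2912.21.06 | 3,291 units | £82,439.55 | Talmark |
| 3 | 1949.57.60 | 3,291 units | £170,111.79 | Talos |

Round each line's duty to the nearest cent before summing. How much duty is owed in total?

£159,552.36

Line 1 (1515.37.20, Peloria, 2,099 m², £459,471.10):
Base rate for 1515.37.20 is 7.5%.
Duty = £459,471.10 × 7.5% = £34,460.33.
Line 2 (2912.21.06, Talmark, 3,291 units, £82,439.55):
Base rate for 2912.21.06 is 8.5% + £0.25/unit.
Origin Talmark qualifies under the Quenania–Talmark agreement and 2912.21.06 is covered: preferential rate Free applies instead.
The additional-duty order on 2912.21.06 targets Talos, not Talmark; it does not apply.
Duty = £82,439.55 × 0% = £0.00.
Line 3 (1949.57.60, Talos, 3,291 units, £170,111.79):
Base rate for 1949.57.60 is £7.72/unit.
Additional duty on 1949.57.60 from Talos: +58.6% ad valorem. Applied ad valorem rate = 58.6%.
Duty = £170,111.79 × 58.6% + 3,291 × £7.72 = £125,092.03.
Total = £34,460.33 + £0.00 + £125,092.03 = £159,552.36.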